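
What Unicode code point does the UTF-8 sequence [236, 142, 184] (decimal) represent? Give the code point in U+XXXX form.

U+C3B8

Leading byte 0xEC = 11101100 matches 1110xxxx → 3-byte sequence.
Byte 1: 0xEC = 11101100, payload 1100 (4 bits).
Byte 2: 0x8E = 10001110 (10xxxxxx ✓), payload 001110.
Byte 3: 0xB8 = 10111000 (10xxxxxx ✓), payload 111000.
Concatenate: 1100001110111000 = 0xC3B8 (16 bits → U+C3B8).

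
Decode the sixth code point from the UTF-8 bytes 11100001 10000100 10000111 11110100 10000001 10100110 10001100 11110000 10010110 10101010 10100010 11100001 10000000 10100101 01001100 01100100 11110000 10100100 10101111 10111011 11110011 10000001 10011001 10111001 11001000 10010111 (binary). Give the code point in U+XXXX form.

Offset 0: leading byte 0xE1 = 11100001 → 3-byte char #1 = E1 84 87.
Offset 3: leading byte 0xF4 = 11110100 → 4-byte char #2 = F4 81 A6 8C.
Offset 7: leading byte 0xF0 = 11110000 → 4-byte char #3 = F0 96 AA A2.
Offset 11: leading byte 0xE1 = 11100001 → 3-byte char #4 = E1 80 A5.
Offset 14: leading byte 0x4C = 01001100 → 1-byte char #5 = 4C.
Offset 15: leading byte 0x64 = 01100100 → 1-byte char #6 = 64.
Leading byte 0x64 = 01100100 matches 0xxxxxxx → 1-byte sequence.
Byte 1: 0x64 = 01100100, payload 1100100 (7 bits).
Concatenate: 1100100 = 0x64 (7 bits → U+0064).

U+0064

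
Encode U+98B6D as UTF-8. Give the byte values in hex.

U+98B6D = 0x98B6D = 625517 decimal. In range U+10000–U+10FFFF → 4-byte form: 11110xxx 10xxxxxx 10xxxxxx 10xxxxxx.
Binary (21 bits): 010011000101101101101.
Split 3+6+6+6: 010 | 011000 | 101101 | 101101.
Byte 1: 11110010 = 0xF2.
Byte 2: 10011000 = 0x98.
Byte 3: 10101101 = 0xAD.
Byte 4: 10101101 = 0xAD.

F2 98 AD AD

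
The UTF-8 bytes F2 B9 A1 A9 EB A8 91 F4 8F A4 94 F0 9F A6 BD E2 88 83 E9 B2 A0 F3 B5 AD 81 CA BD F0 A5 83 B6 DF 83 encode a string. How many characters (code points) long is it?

Byte at offset 0: 0xF2 = 11110010 → 4-byte char (#1). Advance 4.
Byte at offset 4: 0xEB = 11101011 → 3-byte char (#2). Advance 3.
Byte at offset 7: 0xF4 = 11110100 → 4-byte char (#3). Advance 4.
Byte at offset 11: 0xF0 = 11110000 → 4-byte char (#4). Advance 4.
Byte at offset 15: 0xE2 = 11100010 → 3-byte char (#5). Advance 3.
Byte at offset 18: 0xE9 = 11101001 → 3-byte char (#6). Advance 3.
Byte at offset 21: 0xF3 = 11110011 → 4-byte char (#7). Advance 4.
Byte at offset 25: 0xCA = 11001010 → 2-byte char (#8). Advance 2.
Byte at offset 27: 0xF0 = 11110000 → 4-byte char (#9). Advance 4.
Byte at offset 31: 0xDF = 11011111 → 2-byte char (#10). Advance 2.
Reached end at offset 33 after 10 code points.

10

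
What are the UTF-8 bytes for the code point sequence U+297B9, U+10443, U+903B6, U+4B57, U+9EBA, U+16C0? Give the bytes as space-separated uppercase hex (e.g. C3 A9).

U+297B9: 4-byte form → F0 A9 9E B9.
U+10443: 4-byte form → F0 90 91 83.
U+903B6: 4-byte form → F2 90 8E B6.
U+4B57: 3-byte form → E4 AD 97.
U+9EBA: 3-byte form → E9 BA BA.
U+16C0: 3-byte form → E1 9B 80.
Concatenated (21 bytes): F0 A9 9E B9 F0 90 91 83 F2 90 8E B6 E4 AD 97 E9 BA BA E1 9B 80.

F0 A9 9E B9 F0 90 91 83 F2 90 8E B6 E4 AD 97 E9 BA BA E1 9B 80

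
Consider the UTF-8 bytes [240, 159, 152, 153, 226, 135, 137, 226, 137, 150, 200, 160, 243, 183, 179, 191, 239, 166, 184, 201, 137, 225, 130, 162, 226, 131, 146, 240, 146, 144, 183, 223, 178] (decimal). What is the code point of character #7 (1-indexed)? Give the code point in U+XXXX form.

Offset 0: leading byte 0xF0 = 11110000 → 4-byte char #1 = F0 9F 98 99.
Offset 4: leading byte 0xE2 = 11100010 → 3-byte char #2 = E2 87 89.
Offset 7: leading byte 0xE2 = 11100010 → 3-byte char #3 = E2 89 96.
Offset 10: leading byte 0xC8 = 11001000 → 2-byte char #4 = C8 A0.
Offset 12: leading byte 0xF3 = 11110011 → 4-byte char #5 = F3 B7 B3 BF.
Offset 16: leading byte 0xEF = 11101111 → 3-byte char #6 = EF A6 B8.
Offset 19: leading byte 0xC9 = 11001001 → 2-byte char #7 = C9 89.
Leading byte 0xC9 = 11001001 matches 110xxxxx → 2-byte sequence.
Byte 1: 0xC9 = 11001001, payload 01001 (5 bits).
Byte 2: 0x89 = 10001001 (10xxxxxx ✓), payload 001001.
Concatenate: 01001001001 = 0x249 (11 bits → U+0249).

U+0249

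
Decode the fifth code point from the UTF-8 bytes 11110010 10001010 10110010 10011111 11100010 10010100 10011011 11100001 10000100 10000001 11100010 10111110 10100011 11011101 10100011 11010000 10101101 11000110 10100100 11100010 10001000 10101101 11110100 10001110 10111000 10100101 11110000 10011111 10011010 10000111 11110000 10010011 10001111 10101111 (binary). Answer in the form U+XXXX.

Offset 0: leading byte 0xF2 = 11110010 → 4-byte char #1 = F2 8A B2 9F.
Offset 4: leading byte 0xE2 = 11100010 → 3-byte char #2 = E2 94 9B.
Offset 7: leading byte 0xE1 = 11100001 → 3-byte char #3 = E1 84 81.
Offset 10: leading byte 0xE2 = 11100010 → 3-byte char #4 = E2 BE A3.
Offset 13: leading byte 0xDD = 11011101 → 2-byte char #5 = DD A3.
Leading byte 0xDD = 11011101 matches 110xxxxx → 2-byte sequence.
Byte 1: 0xDD = 11011101, payload 11101 (5 bits).
Byte 2: 0xA3 = 10100011 (10xxxxxx ✓), payload 100011.
Concatenate: 11101100011 = 0x763 (11 bits → U+0763).

U+0763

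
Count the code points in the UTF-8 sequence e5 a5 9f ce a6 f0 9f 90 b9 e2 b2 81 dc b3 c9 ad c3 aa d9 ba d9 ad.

9

Byte at offset 0: 0xE5 = 11100101 → 3-byte char (#1). Advance 3.
Byte at offset 3: 0xCE = 11001110 → 2-byte char (#2). Advance 2.
Byte at offset 5: 0xF0 = 11110000 → 4-byte char (#3). Advance 4.
Byte at offset 9: 0xE2 = 11100010 → 3-byte char (#4). Advance 3.
Byte at offset 12: 0xDC = 11011100 → 2-byte char (#5). Advance 2.
Byte at offset 14: 0xC9 = 11001001 → 2-byte char (#6). Advance 2.
Byte at offset 16: 0xC3 = 11000011 → 2-byte char (#7). Advance 2.
Byte at offset 18: 0xD9 = 11011001 → 2-byte char (#8). Advance 2.
Byte at offset 20: 0xD9 = 11011001 → 2-byte char (#9). Advance 2.
Reached end at offset 22 after 9 code points.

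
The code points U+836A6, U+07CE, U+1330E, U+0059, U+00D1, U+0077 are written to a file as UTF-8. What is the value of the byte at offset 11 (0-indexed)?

U+836A6 → 4-byte form F2 83 9A A6 at offsets 0–3.
U+07CE → 2-byte form DF 8E at offsets 4–5.
U+1330E → 4-byte form F0 93 8C 8E at offsets 6–9.
U+0059 → 1-byte form 59 at offsets 10–10.
U+00D1 → 2-byte form C3 91 at offsets 11–12.
Offset 11 falls in char 5's range; it's byte 1 of C3 91 = 0xC3.

0xC3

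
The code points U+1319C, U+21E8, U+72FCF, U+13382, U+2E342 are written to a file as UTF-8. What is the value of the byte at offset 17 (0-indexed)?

U+1319C → 4-byte form F0 93 86 9C at offsets 0–3.
U+21E8 → 3-byte form E2 87 A8 at offsets 4–6.
U+72FCF → 4-byte form F1 B2 BF 8F at offsets 7–10.
U+13382 → 4-byte form F0 93 8E 82 at offsets 11–14.
U+2E342 → 4-byte form F0 AE 8D 82 at offsets 15–18.
Offset 17 falls in char 5's range; it's byte 3 of F0 AE 8D 82 = 0x8D.

0x8D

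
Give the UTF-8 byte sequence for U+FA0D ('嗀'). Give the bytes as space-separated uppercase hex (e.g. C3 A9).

EF A8 8D

U+FA0D = 0xFA0D = 64013 decimal. In range U+0800–U+FFFF → 3-byte form: 1110xxxx 10xxxxxx 10xxxxxx.
Binary (16 bits): 1111101000001101.
Split 4+6+6: 1111 | 101000 | 001101.
Byte 1: 11101111 = 0xEF.
Byte 2: 10101000 = 0xA8.
Byte 3: 10001101 = 0x8D.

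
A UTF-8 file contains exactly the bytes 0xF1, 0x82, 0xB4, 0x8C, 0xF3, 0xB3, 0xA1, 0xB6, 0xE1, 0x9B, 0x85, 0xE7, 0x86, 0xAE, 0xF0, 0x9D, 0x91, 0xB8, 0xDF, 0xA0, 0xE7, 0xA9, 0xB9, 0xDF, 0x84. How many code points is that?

8

Byte at offset 0: 0xF1 = 11110001 → 4-byte char (#1). Advance 4.
Byte at offset 4: 0xF3 = 11110011 → 4-byte char (#2). Advance 4.
Byte at offset 8: 0xE1 = 11100001 → 3-byte char (#3). Advance 3.
Byte at offset 11: 0xE7 = 11100111 → 3-byte char (#4). Advance 3.
Byte at offset 14: 0xF0 = 11110000 → 4-byte char (#5). Advance 4.
Byte at offset 18: 0xDF = 11011111 → 2-byte char (#6). Advance 2.
Byte at offset 20: 0xE7 = 11100111 → 3-byte char (#7). Advance 3.
Byte at offset 23: 0xDF = 11011111 → 2-byte char (#8). Advance 2.
Reached end at offset 25 after 8 code points.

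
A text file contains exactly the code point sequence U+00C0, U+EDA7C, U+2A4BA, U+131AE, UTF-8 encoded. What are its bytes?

U+00C0: 2-byte form → C3 80.
U+EDA7C: 4-byte form → F3 AD A9 BC.
U+2A4BA: 4-byte form → F0 AA 92 BA.
U+131AE: 4-byte form → F0 93 86 AE.
Concatenated (14 bytes): C3 80 F3 AD A9 BC F0 AA 92 BA F0 93 86 AE.

C3 80 F3 AD A9 BC F0 AA 92 BA F0 93 86 AE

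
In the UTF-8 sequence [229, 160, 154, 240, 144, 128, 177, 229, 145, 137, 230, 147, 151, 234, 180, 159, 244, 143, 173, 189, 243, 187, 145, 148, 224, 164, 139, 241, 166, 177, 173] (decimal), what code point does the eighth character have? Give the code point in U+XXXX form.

Offset 0: leading byte 0xE5 = 11100101 → 3-byte char #1 = E5 A0 9A.
Offset 3: leading byte 0xF0 = 11110000 → 4-byte char #2 = F0 90 80 B1.
Offset 7: leading byte 0xE5 = 11100101 → 3-byte char #3 = E5 91 89.
Offset 10: leading byte 0xE6 = 11100110 → 3-byte char #4 = E6 93 97.
Offset 13: leading byte 0xEA = 11101010 → 3-byte char #5 = EA B4 9F.
Offset 16: leading byte 0xF4 = 11110100 → 4-byte char #6 = F4 8F AD BD.
Offset 20: leading byte 0xF3 = 11110011 → 4-byte char #7 = F3 BB 91 94.
Offset 24: leading byte 0xE0 = 11100000 → 3-byte char #8 = E0 A4 8B.
Leading byte 0xE0 = 11100000 matches 1110xxxx → 3-byte sequence.
Byte 1: 0xE0 = 11100000, payload 0000 (4 bits).
Byte 2: 0xA4 = 10100100 (10xxxxxx ✓), payload 100100.
Byte 3: 0x8B = 10001011 (10xxxxxx ✓), payload 001011.
Concatenate: 0000100100001011 = 0x90B (16 bits → U+090B).

U+090B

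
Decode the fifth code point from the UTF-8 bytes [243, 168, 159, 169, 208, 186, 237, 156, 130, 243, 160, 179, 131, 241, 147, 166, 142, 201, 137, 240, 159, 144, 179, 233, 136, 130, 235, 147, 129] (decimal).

U+5398E

Offset 0: leading byte 0xF3 = 11110011 → 4-byte char #1 = F3 A8 9F A9.
Offset 4: leading byte 0xD0 = 11010000 → 2-byte char #2 = D0 BA.
Offset 6: leading byte 0xED = 11101101 → 3-byte char #3 = ED 9C 82.
Offset 9: leading byte 0xF3 = 11110011 → 4-byte char #4 = F3 A0 B3 83.
Offset 13: leading byte 0xF1 = 11110001 → 4-byte char #5 = F1 93 A6 8E.
Leading byte 0xF1 = 11110001 matches 11110xxx → 4-byte sequence.
Byte 1: 0xF1 = 11110001, payload 001 (3 bits).
Byte 2: 0x93 = 10010011 (10xxxxxx ✓), payload 010011.
Byte 3: 0xA6 = 10100110 (10xxxxxx ✓), payload 100110.
Byte 4: 0x8E = 10001110 (10xxxxxx ✓), payload 001110.
Concatenate: 001010011100110001110 = 0x5398E (21 bits → U+5398E).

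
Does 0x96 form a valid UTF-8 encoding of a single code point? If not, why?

invalid (continuation byte with no leading byte)

Byte 0x96 = 10010110 has the form 10xxxxxx — a continuation byte — but there is no preceding leading byte.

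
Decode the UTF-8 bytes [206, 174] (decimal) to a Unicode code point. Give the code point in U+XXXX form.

U+03AE

Leading byte 0xCE = 11001110 matches 110xxxxx → 2-byte sequence.
Byte 1: 0xCE = 11001110, payload 01110 (5 bits).
Byte 2: 0xAE = 10101110 (10xxxxxx ✓), payload 101110.
Concatenate: 01110101110 = 0x3AE (11 bits → U+03AE).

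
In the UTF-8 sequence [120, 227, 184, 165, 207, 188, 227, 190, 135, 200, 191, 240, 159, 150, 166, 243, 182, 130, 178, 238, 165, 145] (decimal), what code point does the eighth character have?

U+E951

Offset 0: leading byte 0x78 = 01111000 → 1-byte char #1 = 78.
Offset 1: leading byte 0xE3 = 11100011 → 3-byte char #2 = E3 B8 A5.
Offset 4: leading byte 0xCF = 11001111 → 2-byte char #3 = CF BC.
Offset 6: leading byte 0xE3 = 11100011 → 3-byte char #4 = E3 BE 87.
Offset 9: leading byte 0xC8 = 11001000 → 2-byte char #5 = C8 BF.
Offset 11: leading byte 0xF0 = 11110000 → 4-byte char #6 = F0 9F 96 A6.
Offset 15: leading byte 0xF3 = 11110011 → 4-byte char #7 = F3 B6 82 B2.
Offset 19: leading byte 0xEE = 11101110 → 3-byte char #8 = EE A5 91.
Leading byte 0xEE = 11101110 matches 1110xxxx → 3-byte sequence.
Byte 1: 0xEE = 11101110, payload 1110 (4 bits).
Byte 2: 0xA5 = 10100101 (10xxxxxx ✓), payload 100101.
Byte 3: 0x91 = 10010001 (10xxxxxx ✓), payload 010001.
Concatenate: 1110100101010001 = 0xE951 (16 bits → U+E951).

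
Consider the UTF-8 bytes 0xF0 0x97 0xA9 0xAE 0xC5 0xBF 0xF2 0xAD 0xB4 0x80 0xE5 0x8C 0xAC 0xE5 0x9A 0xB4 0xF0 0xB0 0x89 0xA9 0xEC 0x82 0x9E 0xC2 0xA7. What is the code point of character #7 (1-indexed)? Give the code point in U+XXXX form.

Offset 0: leading byte 0xF0 = 11110000 → 4-byte char #1 = F0 97 A9 AE.
Offset 4: leading byte 0xC5 = 11000101 → 2-byte char #2 = C5 BF.
Offset 6: leading byte 0xF2 = 11110010 → 4-byte char #3 = F2 AD B4 80.
Offset 10: leading byte 0xE5 = 11100101 → 3-byte char #4 = E5 8C AC.
Offset 13: leading byte 0xE5 = 11100101 → 3-byte char #5 = E5 9A B4.
Offset 16: leading byte 0xF0 = 11110000 → 4-byte char #6 = F0 B0 89 A9.
Offset 20: leading byte 0xEC = 11101100 → 3-byte char #7 = EC 82 9E.
Leading byte 0xEC = 11101100 matches 1110xxxx → 3-byte sequence.
Byte 1: 0xEC = 11101100, payload 1100 (4 bits).
Byte 2: 0x82 = 10000010 (10xxxxxx ✓), payload 000010.
Byte 3: 0x9E = 10011110 (10xxxxxx ✓), payload 011110.
Concatenate: 1100000010011110 = 0xC09E (16 bits → U+C09E).

U+C09E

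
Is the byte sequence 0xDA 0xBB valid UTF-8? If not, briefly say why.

Leading byte 0xDA = 11011010 → 2-byte form.
Continuation bytes 0xBB=10111011 all match 10xxxxxx.
Decoded value 0x6BB is ≥ 0x80 (shortest form) and not a surrogate.

valid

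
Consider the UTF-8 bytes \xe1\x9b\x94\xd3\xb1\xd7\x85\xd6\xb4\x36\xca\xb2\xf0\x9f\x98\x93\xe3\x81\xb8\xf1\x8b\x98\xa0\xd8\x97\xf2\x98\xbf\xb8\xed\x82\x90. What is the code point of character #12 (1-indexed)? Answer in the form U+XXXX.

U+D090

Offset 0: leading byte 0xE1 = 11100001 → 3-byte char #1 = E1 9B 94.
Offset 3: leading byte 0xD3 = 11010011 → 2-byte char #2 = D3 B1.
Offset 5: leading byte 0xD7 = 11010111 → 2-byte char #3 = D7 85.
Offset 7: leading byte 0xD6 = 11010110 → 2-byte char #4 = D6 B4.
Offset 9: leading byte 0x36 = 00110110 → 1-byte char #5 = 36.
Offset 10: leading byte 0xCA = 11001010 → 2-byte char #6 = CA B2.
Offset 12: leading byte 0xF0 = 11110000 → 4-byte char #7 = F0 9F 98 93.
Offset 16: leading byte 0xE3 = 11100011 → 3-byte char #8 = E3 81 B8.
Offset 19: leading byte 0xF1 = 11110001 → 4-byte char #9 = F1 8B 98 A0.
Offset 23: leading byte 0xD8 = 11011000 → 2-byte char #10 = D8 97.
Offset 25: leading byte 0xF2 = 11110010 → 4-byte char #11 = F2 98 BF B8.
Offset 29: leading byte 0xED = 11101101 → 3-byte char #12 = ED 82 90.
Leading byte 0xED = 11101101 matches 1110xxxx → 3-byte sequence.
Byte 1: 0xED = 11101101, payload 1101 (4 bits).
Byte 2: 0x82 = 10000010 (10xxxxxx ✓), payload 000010.
Byte 3: 0x90 = 10010000 (10xxxxxx ✓), payload 010000.
Concatenate: 1101000010010000 = 0xD090 (16 bits → U+D090).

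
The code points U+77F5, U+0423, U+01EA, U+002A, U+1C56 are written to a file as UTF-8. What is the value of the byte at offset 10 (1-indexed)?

1-indexed offset 10 is 0-indexed offset 9.
U+77F5 → 3-byte form E7 9F B5 at offsets 0–2.
U+0423 → 2-byte form D0 A3 at offsets 3–4.
U+01EA → 2-byte form C7 AA at offsets 5–6.
U+002A → 1-byte form 2A at offsets 7–7.
U+1C56 → 3-byte form E1 B1 96 at offsets 8–10.
Offset 9 falls in char 5's range; it's byte 2 of E1 B1 96 = 0xB1.

0xB1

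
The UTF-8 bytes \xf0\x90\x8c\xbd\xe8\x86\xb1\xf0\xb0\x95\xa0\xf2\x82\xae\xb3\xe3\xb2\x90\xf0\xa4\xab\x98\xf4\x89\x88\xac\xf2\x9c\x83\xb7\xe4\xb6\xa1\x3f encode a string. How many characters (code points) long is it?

Byte at offset 0: 0xF0 = 11110000 → 4-byte char (#1). Advance 4.
Byte at offset 4: 0xE8 = 11101000 → 3-byte char (#2). Advance 3.
Byte at offset 7: 0xF0 = 11110000 → 4-byte char (#3). Advance 4.
Byte at offset 11: 0xF2 = 11110010 → 4-byte char (#4). Advance 4.
Byte at offset 15: 0xE3 = 11100011 → 3-byte char (#5). Advance 3.
Byte at offset 18: 0xF0 = 11110000 → 4-byte char (#6). Advance 4.
Byte at offset 22: 0xF4 = 11110100 → 4-byte char (#7). Advance 4.
Byte at offset 26: 0xF2 = 11110010 → 4-byte char (#8). Advance 4.
Byte at offset 30: 0xE4 = 11100100 → 3-byte char (#9). Advance 3.
Byte at offset 33: 0x3F = 00111111 → 1-byte char (#10). Advance 1.
Reached end at offset 34 after 10 code points.

10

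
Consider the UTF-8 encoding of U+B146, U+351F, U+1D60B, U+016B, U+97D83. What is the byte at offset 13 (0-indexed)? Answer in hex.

U+B146 → 3-byte form EB 85 86 at offsets 0–2.
U+351F → 3-byte form E3 94 9F at offsets 3–5.
U+1D60B → 4-byte form F0 9D 98 8B at offsets 6–9.
U+016B → 2-byte form C5 AB at offsets 10–11.
U+97D83 → 4-byte form F2 97 B6 83 at offsets 12–15.
Offset 13 falls in char 5's range; it's byte 2 of F2 97 B6 83 = 0x97.

0x97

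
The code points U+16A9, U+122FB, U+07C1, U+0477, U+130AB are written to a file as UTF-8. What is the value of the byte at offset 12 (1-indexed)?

1-indexed offset 12 is 0-indexed offset 11.
U+16A9 → 3-byte form E1 9A A9 at offsets 0–2.
U+122FB → 4-byte form F0 92 8B BB at offsets 3–6.
U+07C1 → 2-byte form DF 81 at offsets 7–8.
U+0477 → 2-byte form D1 B7 at offsets 9–10.
U+130AB → 4-byte form F0 93 82 AB at offsets 11–14.
Offset 11 falls in char 5's range; it's byte 1 of F0 93 82 AB = 0xF0.

0xF0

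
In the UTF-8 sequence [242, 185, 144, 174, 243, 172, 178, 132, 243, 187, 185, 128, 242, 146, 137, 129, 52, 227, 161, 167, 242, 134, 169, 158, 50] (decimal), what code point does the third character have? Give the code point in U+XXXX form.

U+FBE40

Offset 0: leading byte 0xF2 = 11110010 → 4-byte char #1 = F2 B9 90 AE.
Offset 4: leading byte 0xF3 = 11110011 → 4-byte char #2 = F3 AC B2 84.
Offset 8: leading byte 0xF3 = 11110011 → 4-byte char #3 = F3 BB B9 80.
Leading byte 0xF3 = 11110011 matches 11110xxx → 4-byte sequence.
Byte 1: 0xF3 = 11110011, payload 011 (3 bits).
Byte 2: 0xBB = 10111011 (10xxxxxx ✓), payload 111011.
Byte 3: 0xB9 = 10111001 (10xxxxxx ✓), payload 111001.
Byte 4: 0x80 = 10000000 (10xxxxxx ✓), payload 000000.
Concatenate: 011111011111001000000 = 0xFBE40 (21 bits → U+FBE40).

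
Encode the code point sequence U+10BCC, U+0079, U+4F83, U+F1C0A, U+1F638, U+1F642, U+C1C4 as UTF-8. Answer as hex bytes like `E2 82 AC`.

F0 90 AF 8C 79 E4 BE 83 F3 B1 B0 8A F0 9F 98 B8 F0 9F 99 82 EC 87 84

U+10BCC: 4-byte form → F0 90 AF 8C.
U+0079: 1-byte form → 79.
U+4F83: 3-byte form → E4 BE 83.
U+F1C0A: 4-byte form → F3 B1 B0 8A.
U+1F638: 4-byte form → F0 9F 98 B8.
U+1F642: 4-byte form → F0 9F 99 82.
U+C1C4: 3-byte form → EC 87 84.
Concatenated (23 bytes): F0 90 AF 8C 79 E4 BE 83 F3 B1 B0 8A F0 9F 98 B8 F0 9F 99 82 EC 87 84.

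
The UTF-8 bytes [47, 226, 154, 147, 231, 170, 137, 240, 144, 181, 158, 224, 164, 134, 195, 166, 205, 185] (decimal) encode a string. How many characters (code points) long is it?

7

Byte at offset 0: 0x2F = 00101111 → 1-byte char (#1). Advance 1.
Byte at offset 1: 0xE2 = 11100010 → 3-byte char (#2). Advance 3.
Byte at offset 4: 0xE7 = 11100111 → 3-byte char (#3). Advance 3.
Byte at offset 7: 0xF0 = 11110000 → 4-byte char (#4). Advance 4.
Byte at offset 11: 0xE0 = 11100000 → 3-byte char (#5). Advance 3.
Byte at offset 14: 0xC3 = 11000011 → 2-byte char (#6). Advance 2.
Byte at offset 16: 0xCD = 11001101 → 2-byte char (#7). Advance 2.
Reached end at offset 18 after 7 code points.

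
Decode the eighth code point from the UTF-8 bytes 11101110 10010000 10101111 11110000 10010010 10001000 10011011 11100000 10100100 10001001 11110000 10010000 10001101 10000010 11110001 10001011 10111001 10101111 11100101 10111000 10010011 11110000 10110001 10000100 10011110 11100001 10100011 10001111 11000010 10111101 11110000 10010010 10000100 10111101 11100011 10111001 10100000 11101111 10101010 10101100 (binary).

Offset 0: leading byte 0xEE = 11101110 → 3-byte char #1 = EE 90 AF.
Offset 3: leading byte 0xF0 = 11110000 → 4-byte char #2 = F0 92 88 9B.
Offset 7: leading byte 0xE0 = 11100000 → 3-byte char #3 = E0 A4 89.
Offset 10: leading byte 0xF0 = 11110000 → 4-byte char #4 = F0 90 8D 82.
Offset 14: leading byte 0xF1 = 11110001 → 4-byte char #5 = F1 8B B9 AF.
Offset 18: leading byte 0xE5 = 11100101 → 3-byte char #6 = E5 B8 93.
Offset 21: leading byte 0xF0 = 11110000 → 4-byte char #7 = F0 B1 84 9E.
Offset 25: leading byte 0xE1 = 11100001 → 3-byte char #8 = E1 A3 8F.
Leading byte 0xE1 = 11100001 matches 1110xxxx → 3-byte sequence.
Byte 1: 0xE1 = 11100001, payload 0001 (4 bits).
Byte 2: 0xA3 = 10100011 (10xxxxxx ✓), payload 100011.
Byte 3: 0x8F = 10001111 (10xxxxxx ✓), payload 001111.
Concatenate: 0001100011001111 = 0x18CF (16 bits → U+18CF).

U+18CF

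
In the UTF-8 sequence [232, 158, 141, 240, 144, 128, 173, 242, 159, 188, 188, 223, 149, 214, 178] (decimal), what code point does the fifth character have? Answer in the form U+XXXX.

Offset 0: leading byte 0xE8 = 11101000 → 3-byte char #1 = E8 9E 8D.
Offset 3: leading byte 0xF0 = 11110000 → 4-byte char #2 = F0 90 80 AD.
Offset 7: leading byte 0xF2 = 11110010 → 4-byte char #3 = F2 9F BC BC.
Offset 11: leading byte 0xDF = 11011111 → 2-byte char #4 = DF 95.
Offset 13: leading byte 0xD6 = 11010110 → 2-byte char #5 = D6 B2.
Leading byte 0xD6 = 11010110 matches 110xxxxx → 2-byte sequence.
Byte 1: 0xD6 = 11010110, payload 10110 (5 bits).
Byte 2: 0xB2 = 10110010 (10xxxxxx ✓), payload 110010.
Concatenate: 10110110010 = 0x5B2 (11 bits → U+05B2).

U+05B2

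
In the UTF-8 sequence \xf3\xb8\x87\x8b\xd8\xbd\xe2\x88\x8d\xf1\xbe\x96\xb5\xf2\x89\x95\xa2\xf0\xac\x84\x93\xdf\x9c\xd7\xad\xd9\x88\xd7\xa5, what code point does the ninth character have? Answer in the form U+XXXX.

U+0648

Offset 0: leading byte 0xF3 = 11110011 → 4-byte char #1 = F3 B8 87 8B.
Offset 4: leading byte 0xD8 = 11011000 → 2-byte char #2 = D8 BD.
Offset 6: leading byte 0xE2 = 11100010 → 3-byte char #3 = E2 88 8D.
Offset 9: leading byte 0xF1 = 11110001 → 4-byte char #4 = F1 BE 96 B5.
Offset 13: leading byte 0xF2 = 11110010 → 4-byte char #5 = F2 89 95 A2.
Offset 17: leading byte 0xF0 = 11110000 → 4-byte char #6 = F0 AC 84 93.
Offset 21: leading byte 0xDF = 11011111 → 2-byte char #7 = DF 9C.
Offset 23: leading byte 0xD7 = 11010111 → 2-byte char #8 = D7 AD.
Offset 25: leading byte 0xD9 = 11011001 → 2-byte char #9 = D9 88.
Leading byte 0xD9 = 11011001 matches 110xxxxx → 2-byte sequence.
Byte 1: 0xD9 = 11011001, payload 11001 (5 bits).
Byte 2: 0x88 = 10001000 (10xxxxxx ✓), payload 001000.
Concatenate: 11001001000 = 0x648 (11 bits → U+0648).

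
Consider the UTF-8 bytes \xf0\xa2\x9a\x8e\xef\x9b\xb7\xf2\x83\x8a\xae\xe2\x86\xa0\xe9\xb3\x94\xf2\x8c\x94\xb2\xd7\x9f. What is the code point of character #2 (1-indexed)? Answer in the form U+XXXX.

U+F6F7

Offset 0: leading byte 0xF0 = 11110000 → 4-byte char #1 = F0 A2 9A 8E.
Offset 4: leading byte 0xEF = 11101111 → 3-byte char #2 = EF 9B B7.
Leading byte 0xEF = 11101111 matches 1110xxxx → 3-byte sequence.
Byte 1: 0xEF = 11101111, payload 1111 (4 bits).
Byte 2: 0x9B = 10011011 (10xxxxxx ✓), payload 011011.
Byte 3: 0xB7 = 10110111 (10xxxxxx ✓), payload 110111.
Concatenate: 1111011011110111 = 0xF6F7 (16 bits → U+F6F7).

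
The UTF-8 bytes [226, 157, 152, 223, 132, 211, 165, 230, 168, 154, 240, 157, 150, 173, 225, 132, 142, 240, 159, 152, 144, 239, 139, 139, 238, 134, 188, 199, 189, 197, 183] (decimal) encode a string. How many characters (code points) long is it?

Byte at offset 0: 0xE2 = 11100010 → 3-byte char (#1). Advance 3.
Byte at offset 3: 0xDF = 11011111 → 2-byte char (#2). Advance 2.
Byte at offset 5: 0xD3 = 11010011 → 2-byte char (#3). Advance 2.
Byte at offset 7: 0xE6 = 11100110 → 3-byte char (#4). Advance 3.
Byte at offset 10: 0xF0 = 11110000 → 4-byte char (#5). Advance 4.
Byte at offset 14: 0xE1 = 11100001 → 3-byte char (#6). Advance 3.
Byte at offset 17: 0xF0 = 11110000 → 4-byte char (#7). Advance 4.
Byte at offset 21: 0xEF = 11101111 → 3-byte char (#8). Advance 3.
Byte at offset 24: 0xEE = 11101110 → 3-byte char (#9). Advance 3.
Byte at offset 27: 0xC7 = 11000111 → 2-byte char (#10). Advance 2.
Byte at offset 29: 0xC5 = 11000101 → 2-byte char (#11). Advance 2.
Reached end at offset 31 after 11 code points.

11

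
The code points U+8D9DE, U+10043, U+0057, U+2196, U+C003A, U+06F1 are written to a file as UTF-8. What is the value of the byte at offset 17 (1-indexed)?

1-indexed offset 17 is 0-indexed offset 16.
U+8D9DE → 4-byte form F2 8D A7 9E at offsets 0–3.
U+10043 → 4-byte form F0 90 81 83 at offsets 4–7.
U+0057 → 1-byte form 57 at offsets 8–8.
U+2196 → 3-byte form E2 86 96 at offsets 9–11.
U+C003A → 4-byte form F3 80 80 BA at offsets 12–15.
U+06F1 → 2-byte form DB B1 at offsets 16–17.
Offset 16 falls in char 6's range; it's byte 1 of DB B1 = 0xDB.

0xDB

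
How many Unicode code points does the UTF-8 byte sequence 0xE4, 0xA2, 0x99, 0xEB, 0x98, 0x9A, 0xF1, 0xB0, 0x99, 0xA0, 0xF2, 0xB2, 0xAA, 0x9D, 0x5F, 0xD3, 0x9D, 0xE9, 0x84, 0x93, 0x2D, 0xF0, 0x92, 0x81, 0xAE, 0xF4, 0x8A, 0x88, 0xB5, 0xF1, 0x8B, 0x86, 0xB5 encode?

Byte at offset 0: 0xE4 = 11100100 → 3-byte char (#1). Advance 3.
Byte at offset 3: 0xEB = 11101011 → 3-byte char (#2). Advance 3.
Byte at offset 6: 0xF1 = 11110001 → 4-byte char (#3). Advance 4.
Byte at offset 10: 0xF2 = 11110010 → 4-byte char (#4). Advance 4.
Byte at offset 14: 0x5F = 01011111 → 1-byte char (#5). Advance 1.
Byte at offset 15: 0xD3 = 11010011 → 2-byte char (#6). Advance 2.
Byte at offset 17: 0xE9 = 11101001 → 3-byte char (#7). Advance 3.
Byte at offset 20: 0x2D = 00101101 → 1-byte char (#8). Advance 1.
Byte at offset 21: 0xF0 = 11110000 → 4-byte char (#9). Advance 4.
Byte at offset 25: 0xF4 = 11110100 → 4-byte char (#10). Advance 4.
Byte at offset 29: 0xF1 = 11110001 → 4-byte char (#11). Advance 4.
Reached end at offset 33 after 11 code points.

11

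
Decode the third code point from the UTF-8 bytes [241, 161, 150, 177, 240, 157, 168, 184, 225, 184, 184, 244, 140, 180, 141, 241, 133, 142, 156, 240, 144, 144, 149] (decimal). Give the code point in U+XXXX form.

U+1E38

Offset 0: leading byte 0xF1 = 11110001 → 4-byte char #1 = F1 A1 96 B1.
Offset 4: leading byte 0xF0 = 11110000 → 4-byte char #2 = F0 9D A8 B8.
Offset 8: leading byte 0xE1 = 11100001 → 3-byte char #3 = E1 B8 B8.
Leading byte 0xE1 = 11100001 matches 1110xxxx → 3-byte sequence.
Byte 1: 0xE1 = 11100001, payload 0001 (4 bits).
Byte 2: 0xB8 = 10111000 (10xxxxxx ✓), payload 111000.
Byte 3: 0xB8 = 10111000 (10xxxxxx ✓), payload 111000.
Concatenate: 0001111000111000 = 0x1E38 (16 bits → U+1E38).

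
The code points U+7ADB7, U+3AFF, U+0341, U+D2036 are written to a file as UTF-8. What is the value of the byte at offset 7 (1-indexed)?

0xBF

1-indexed offset 7 is 0-indexed offset 6.
U+7ADB7 → 4-byte form F1 BA B6 B7 at offsets 0–3.
U+3AFF → 3-byte form E3 AB BF at offsets 4–6.
Offset 6 falls in char 2's range; it's byte 3 of E3 AB BF = 0xBF.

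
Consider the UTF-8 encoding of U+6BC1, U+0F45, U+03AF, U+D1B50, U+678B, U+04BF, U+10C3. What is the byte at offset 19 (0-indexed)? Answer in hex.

0x83

U+6BC1 → 3-byte form E6 AF 81 at offsets 0–2.
U+0F45 → 3-byte form E0 BD 85 at offsets 3–5.
U+03AF → 2-byte form CE AF at offsets 6–7.
U+D1B50 → 4-byte form F3 91 AD 90 at offsets 8–11.
U+678B → 3-byte form E6 9E 8B at offsets 12–14.
U+04BF → 2-byte form D2 BF at offsets 15–16.
U+10C3 → 3-byte form E1 83 83 at offsets 17–19.
Offset 19 falls in char 7's range; it's byte 3 of E1 83 83 = 0x83.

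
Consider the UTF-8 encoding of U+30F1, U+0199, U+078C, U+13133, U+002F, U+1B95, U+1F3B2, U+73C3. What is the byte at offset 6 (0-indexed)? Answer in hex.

0x8C

U+30F1 → 3-byte form E3 83 B1 at offsets 0–2.
U+0199 → 2-byte form C6 99 at offsets 3–4.
U+078C → 2-byte form DE 8C at offsets 5–6.
Offset 6 falls in char 3's range; it's byte 2 of DE 8C = 0x8C.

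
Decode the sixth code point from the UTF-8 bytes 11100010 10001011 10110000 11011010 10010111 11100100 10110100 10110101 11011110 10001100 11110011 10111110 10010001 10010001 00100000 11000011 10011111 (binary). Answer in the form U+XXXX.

Offset 0: leading byte 0xE2 = 11100010 → 3-byte char #1 = E2 8B B0.
Offset 3: leading byte 0xDA = 11011010 → 2-byte char #2 = DA 97.
Offset 5: leading byte 0xE4 = 11100100 → 3-byte char #3 = E4 B4 B5.
Offset 8: leading byte 0xDE = 11011110 → 2-byte char #4 = DE 8C.
Offset 10: leading byte 0xF3 = 11110011 → 4-byte char #5 = F3 BE 91 91.
Offset 14: leading byte 0x20 = 00100000 → 1-byte char #6 = 20.
Leading byte 0x20 = 00100000 matches 0xxxxxxx → 1-byte sequence.
Byte 1: 0x20 = 00100000, payload 0100000 (7 bits).
Concatenate: 0100000 = 0x20 (7 bits → U+0020).

U+0020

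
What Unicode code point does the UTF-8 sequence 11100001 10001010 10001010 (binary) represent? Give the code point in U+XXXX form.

U+128A

Leading byte 0xE1 = 11100001 matches 1110xxxx → 3-byte sequence.
Byte 1: 0xE1 = 11100001, payload 0001 (4 bits).
Byte 2: 0x8A = 10001010 (10xxxxxx ✓), payload 001010.
Byte 3: 0x8A = 10001010 (10xxxxxx ✓), payload 001010.
Concatenate: 0001001010001010 = 0x128A (16 bits → U+128A).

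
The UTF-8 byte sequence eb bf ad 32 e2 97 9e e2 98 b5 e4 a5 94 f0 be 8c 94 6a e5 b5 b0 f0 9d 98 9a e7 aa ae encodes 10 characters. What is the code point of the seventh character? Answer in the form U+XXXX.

U+006A

Offset 0: leading byte 0xEB = 11101011 → 3-byte char #1 = EB BF AD.
Offset 3: leading byte 0x32 = 00110010 → 1-byte char #2 = 32.
Offset 4: leading byte 0xE2 = 11100010 → 3-byte char #3 = E2 97 9E.
Offset 7: leading byte 0xE2 = 11100010 → 3-byte char #4 = E2 98 B5.
Offset 10: leading byte 0xE4 = 11100100 → 3-byte char #5 = E4 A5 94.
Offset 13: leading byte 0xF0 = 11110000 → 4-byte char #6 = F0 BE 8C 94.
Offset 17: leading byte 0x6A = 01101010 → 1-byte char #7 = 6A.
Leading byte 0x6A = 01101010 matches 0xxxxxxx → 1-byte sequence.
Byte 1: 0x6A = 01101010, payload 1101010 (7 bits).
Concatenate: 1101010 = 0x6A (7 bits → U+006A).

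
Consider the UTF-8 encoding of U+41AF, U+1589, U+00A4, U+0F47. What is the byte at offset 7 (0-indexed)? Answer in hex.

0xA4

U+41AF → 3-byte form E4 86 AF at offsets 0–2.
U+1589 → 3-byte form E1 96 89 at offsets 3–5.
U+00A4 → 2-byte form C2 A4 at offsets 6–7.
Offset 7 falls in char 3's range; it's byte 2 of C2 A4 = 0xA4.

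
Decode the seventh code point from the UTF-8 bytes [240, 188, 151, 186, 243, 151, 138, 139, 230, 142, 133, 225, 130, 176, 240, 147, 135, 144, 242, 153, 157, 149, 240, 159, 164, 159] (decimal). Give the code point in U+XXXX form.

U+1F91F

Offset 0: leading byte 0xF0 = 11110000 → 4-byte char #1 = F0 BC 97 BA.
Offset 4: leading byte 0xF3 = 11110011 → 4-byte char #2 = F3 97 8A 8B.
Offset 8: leading byte 0xE6 = 11100110 → 3-byte char #3 = E6 8E 85.
Offset 11: leading byte 0xE1 = 11100001 → 3-byte char #4 = E1 82 B0.
Offset 14: leading byte 0xF0 = 11110000 → 4-byte char #5 = F0 93 87 90.
Offset 18: leading byte 0xF2 = 11110010 → 4-byte char #6 = F2 99 9D 95.
Offset 22: leading byte 0xF0 = 11110000 → 4-byte char #7 = F0 9F A4 9F.
Leading byte 0xF0 = 11110000 matches 11110xxx → 4-byte sequence.
Byte 1: 0xF0 = 11110000, payload 000 (3 bits).
Byte 2: 0x9F = 10011111 (10xxxxxx ✓), payload 011111.
Byte 3: 0xA4 = 10100100 (10xxxxxx ✓), payload 100100.
Byte 4: 0x9F = 10011111 (10xxxxxx ✓), payload 011111.
Concatenate: 000011111100100011111 = 0x1F91F (21 bits → U+1F91F).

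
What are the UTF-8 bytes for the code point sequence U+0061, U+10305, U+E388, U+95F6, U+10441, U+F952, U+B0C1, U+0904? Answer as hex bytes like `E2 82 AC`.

61 F0 90 8C 85 EE 8E 88 E9 97 B6 F0 90 91 81 EF A5 92 EB 83 81 E0 A4 84

U+0061: 1-byte form → 61.
U+10305: 4-byte form → F0 90 8C 85.
U+E388: 3-byte form → EE 8E 88.
U+95F6: 3-byte form → E9 97 B6.
U+10441: 4-byte form → F0 90 91 81.
U+F952: 3-byte form → EF A5 92.
U+B0C1: 3-byte form → EB 83 81.
U+0904: 3-byte form → E0 A4 84.
Concatenated (24 bytes): 61 F0 90 8C 85 EE 8E 88 E9 97 B6 F0 90 91 81 EF A5 92 EB 83 81 E0 A4 84.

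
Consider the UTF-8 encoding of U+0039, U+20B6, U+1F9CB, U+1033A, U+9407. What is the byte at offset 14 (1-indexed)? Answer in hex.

1-indexed offset 14 is 0-indexed offset 13.
U+0039 → 1-byte form 39 at offsets 0–0.
U+20B6 → 3-byte form E2 82 B6 at offsets 1–3.
U+1F9CB → 4-byte form F0 9F A7 8B at offsets 4–7.
U+1033A → 4-byte form F0 90 8C BA at offsets 8–11.
U+9407 → 3-byte form E9 90 87 at offsets 12–14.
Offset 13 falls in char 5's range; it's byte 2 of E9 90 87 = 0x90.

0x90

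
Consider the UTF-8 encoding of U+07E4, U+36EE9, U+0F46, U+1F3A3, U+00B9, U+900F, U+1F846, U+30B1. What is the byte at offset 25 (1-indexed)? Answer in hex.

1-indexed offset 25 is 0-indexed offset 24.
U+07E4 → 2-byte form DF A4 at offsets 0–1.
U+36EE9 → 4-byte form F0 B6 BB A9 at offsets 2–5.
U+0F46 → 3-byte form E0 BD 86 at offsets 6–8.
U+1F3A3 → 4-byte form F0 9F 8E A3 at offsets 9–12.
U+00B9 → 2-byte form C2 B9 at offsets 13–14.
U+900F → 3-byte form E9 80 8F at offsets 15–17.
U+1F846 → 4-byte form F0 9F A1 86 at offsets 18–21.
U+30B1 → 3-byte form E3 82 B1 at offsets 22–24.
Offset 24 falls in char 8's range; it's byte 3 of E3 82 B1 = 0xB1.

0xB1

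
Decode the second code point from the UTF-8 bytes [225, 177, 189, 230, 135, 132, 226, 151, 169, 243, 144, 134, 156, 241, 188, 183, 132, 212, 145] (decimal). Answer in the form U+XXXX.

Offset 0: leading byte 0xE1 = 11100001 → 3-byte char #1 = E1 B1 BD.
Offset 3: leading byte 0xE6 = 11100110 → 3-byte char #2 = E6 87 84.
Leading byte 0xE6 = 11100110 matches 1110xxxx → 3-byte sequence.
Byte 1: 0xE6 = 11100110, payload 0110 (4 bits).
Byte 2: 0x87 = 10000111 (10xxxxxx ✓), payload 000111.
Byte 3: 0x84 = 10000100 (10xxxxxx ✓), payload 000100.
Concatenate: 0110000111000100 = 0x61C4 (16 bits → U+61C4).

U+61C4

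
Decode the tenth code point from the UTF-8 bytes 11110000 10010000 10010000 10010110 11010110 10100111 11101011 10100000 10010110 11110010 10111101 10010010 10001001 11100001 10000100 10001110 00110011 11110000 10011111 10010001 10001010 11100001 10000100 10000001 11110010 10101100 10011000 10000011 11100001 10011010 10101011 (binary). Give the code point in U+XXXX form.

U+16AB

Offset 0: leading byte 0xF0 = 11110000 → 4-byte char #1 = F0 90 90 96.
Offset 4: leading byte 0xD6 = 11010110 → 2-byte char #2 = D6 A7.
Offset 6: leading byte 0xEB = 11101011 → 3-byte char #3 = EB A0 96.
Offset 9: leading byte 0xF2 = 11110010 → 4-byte char #4 = F2 BD 92 89.
Offset 13: leading byte 0xE1 = 11100001 → 3-byte char #5 = E1 84 8E.
Offset 16: leading byte 0x33 = 00110011 → 1-byte char #6 = 33.
Offset 17: leading byte 0xF0 = 11110000 → 4-byte char #7 = F0 9F 91 8A.
Offset 21: leading byte 0xE1 = 11100001 → 3-byte char #8 = E1 84 81.
Offset 24: leading byte 0xF2 = 11110010 → 4-byte char #9 = F2 AC 98 83.
Offset 28: leading byte 0xE1 = 11100001 → 3-byte char #10 = E1 9A AB.
Leading byte 0xE1 = 11100001 matches 1110xxxx → 3-byte sequence.
Byte 1: 0xE1 = 11100001, payload 0001 (4 bits).
Byte 2: 0x9A = 10011010 (10xxxxxx ✓), payload 011010.
Byte 3: 0xAB = 10101011 (10xxxxxx ✓), payload 101011.
Concatenate: 0001011010101011 = 0x16AB (16 bits → U+16AB).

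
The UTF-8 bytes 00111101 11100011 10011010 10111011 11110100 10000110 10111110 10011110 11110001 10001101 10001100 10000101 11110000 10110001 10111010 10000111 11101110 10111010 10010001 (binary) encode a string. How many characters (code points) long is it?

6

Byte at offset 0: 0x3D = 00111101 → 1-byte char (#1). Advance 1.
Byte at offset 1: 0xE3 = 11100011 → 3-byte char (#2). Advance 3.
Byte at offset 4: 0xF4 = 11110100 → 4-byte char (#3). Advance 4.
Byte at offset 8: 0xF1 = 11110001 → 4-byte char (#4). Advance 4.
Byte at offset 12: 0xF0 = 11110000 → 4-byte char (#5). Advance 4.
Byte at offset 16: 0xEE = 11101110 → 3-byte char (#6). Advance 3.
Reached end at offset 19 after 6 code points.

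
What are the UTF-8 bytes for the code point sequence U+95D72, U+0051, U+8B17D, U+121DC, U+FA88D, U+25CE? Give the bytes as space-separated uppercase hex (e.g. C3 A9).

U+95D72: 4-byte form → F2 95 B5 B2.
U+0051: 1-byte form → 51.
U+8B17D: 4-byte form → F2 8B 85 BD.
U+121DC: 4-byte form → F0 92 87 9C.
U+FA88D: 4-byte form → F3 BA A2 8D.
U+25CE: 3-byte form → E2 97 8E.
Concatenated (20 bytes): F2 95 B5 B2 51 F2 8B 85 BD F0 92 87 9C F3 BA A2 8D E2 97 8E.

F2 95 B5 B2 51 F2 8B 85 BD F0 92 87 9C F3 BA A2 8D E2 97 8E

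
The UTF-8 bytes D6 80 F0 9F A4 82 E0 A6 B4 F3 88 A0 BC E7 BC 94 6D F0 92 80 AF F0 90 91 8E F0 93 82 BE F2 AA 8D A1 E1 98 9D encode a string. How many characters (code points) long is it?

11

Byte at offset 0: 0xD6 = 11010110 → 2-byte char (#1). Advance 2.
Byte at offset 2: 0xF0 = 11110000 → 4-byte char (#2). Advance 4.
Byte at offset 6: 0xE0 = 11100000 → 3-byte char (#3). Advance 3.
Byte at offset 9: 0xF3 = 11110011 → 4-byte char (#4). Advance 4.
Byte at offset 13: 0xE7 = 11100111 → 3-byte char (#5). Advance 3.
Byte at offset 16: 0x6D = 01101101 → 1-byte char (#6). Advance 1.
Byte at offset 17: 0xF0 = 11110000 → 4-byte char (#7). Advance 4.
Byte at offset 21: 0xF0 = 11110000 → 4-byte char (#8). Advance 4.
Byte at offset 25: 0xF0 = 11110000 → 4-byte char (#9). Advance 4.
Byte at offset 29: 0xF2 = 11110010 → 4-byte char (#10). Advance 4.
Byte at offset 33: 0xE1 = 11100001 → 3-byte char (#11). Advance 3.
Reached end at offset 36 after 11 code points.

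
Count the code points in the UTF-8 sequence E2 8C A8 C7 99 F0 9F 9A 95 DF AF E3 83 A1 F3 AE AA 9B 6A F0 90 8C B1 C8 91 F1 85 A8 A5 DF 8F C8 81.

12

Byte at offset 0: 0xE2 = 11100010 → 3-byte char (#1). Advance 3.
Byte at offset 3: 0xC7 = 11000111 → 2-byte char (#2). Advance 2.
Byte at offset 5: 0xF0 = 11110000 → 4-byte char (#3). Advance 4.
Byte at offset 9: 0xDF = 11011111 → 2-byte char (#4). Advance 2.
Byte at offset 11: 0xE3 = 11100011 → 3-byte char (#5). Advance 3.
Byte at offset 14: 0xF3 = 11110011 → 4-byte char (#6). Advance 4.
Byte at offset 18: 0x6A = 01101010 → 1-byte char (#7). Advance 1.
Byte at offset 19: 0xF0 = 11110000 → 4-byte char (#8). Advance 4.
Byte at offset 23: 0xC8 = 11001000 → 2-byte char (#9). Advance 2.
Byte at offset 25: 0xF1 = 11110001 → 4-byte char (#10). Advance 4.
Byte at offset 29: 0xDF = 11011111 → 2-byte char (#11). Advance 2.
Byte at offset 31: 0xC8 = 11001000 → 2-byte char (#12). Advance 2.
Reached end at offset 33 after 12 code points.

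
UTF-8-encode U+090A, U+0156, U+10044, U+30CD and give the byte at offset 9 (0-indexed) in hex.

U+090A → 3-byte form E0 A4 8A at offsets 0–2.
U+0156 → 2-byte form C5 96 at offsets 3–4.
U+10044 → 4-byte form F0 90 81 84 at offsets 5–8.
U+30CD → 3-byte form E3 83 8D at offsets 9–11.
Offset 9 falls in char 4's range; it's byte 1 of E3 83 8D = 0xE3.

0xE3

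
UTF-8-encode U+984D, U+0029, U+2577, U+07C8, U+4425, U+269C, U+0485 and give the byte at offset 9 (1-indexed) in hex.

1-indexed offset 9 is 0-indexed offset 8.
U+984D → 3-byte form E9 A1 8D at offsets 0–2.
U+0029 → 1-byte form 29 at offsets 3–3.
U+2577 → 3-byte form E2 95 B7 at offsets 4–6.
U+07C8 → 2-byte form DF 88 at offsets 7–8.
Offset 8 falls in char 4's range; it's byte 2 of DF 88 = 0x88.

0x88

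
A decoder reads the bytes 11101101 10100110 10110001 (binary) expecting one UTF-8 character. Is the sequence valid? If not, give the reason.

Structurally a 3-byte sequence; payload = 0xD9B1.
But 0xD9B1 is in U+D800–U+DFFF, the surrogate range. Surrogates are not Unicode scalar values and are forbidden in UTF-8.

invalid (encodes a surrogate (U+D800–U+DFFF))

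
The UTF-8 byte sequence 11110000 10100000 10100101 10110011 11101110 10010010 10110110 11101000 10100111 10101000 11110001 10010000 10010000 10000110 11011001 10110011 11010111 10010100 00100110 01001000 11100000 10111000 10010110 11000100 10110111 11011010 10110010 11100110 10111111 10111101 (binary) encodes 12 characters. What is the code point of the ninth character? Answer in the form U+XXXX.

Offset 0: leading byte 0xF0 = 11110000 → 4-byte char #1 = F0 A0 A5 B3.
Offset 4: leading byte 0xEE = 11101110 → 3-byte char #2 = EE 92 B6.
Offset 7: leading byte 0xE8 = 11101000 → 3-byte char #3 = E8 A7 A8.
Offset 10: leading byte 0xF1 = 11110001 → 4-byte char #4 = F1 90 90 86.
Offset 14: leading byte 0xD9 = 11011001 → 2-byte char #5 = D9 B3.
Offset 16: leading byte 0xD7 = 11010111 → 2-byte char #6 = D7 94.
Offset 18: leading byte 0x26 = 00100110 → 1-byte char #7 = 26.
Offset 19: leading byte 0x48 = 01001000 → 1-byte char #8 = 48.
Offset 20: leading byte 0xE0 = 11100000 → 3-byte char #9 = E0 B8 96.
Leading byte 0xE0 = 11100000 matches 1110xxxx → 3-byte sequence.
Byte 1: 0xE0 = 11100000, payload 0000 (4 bits).
Byte 2: 0xB8 = 10111000 (10xxxxxx ✓), payload 111000.
Byte 3: 0x96 = 10010110 (10xxxxxx ✓), payload 010110.
Concatenate: 0000111000010110 = 0xE16 (16 bits → U+0E16).

U+0E16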